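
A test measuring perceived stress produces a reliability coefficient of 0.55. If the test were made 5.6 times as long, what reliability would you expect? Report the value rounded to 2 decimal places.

Apply the Spearman-Brown prophecy formula, r' = nr / [1 + (n − 1)r]:
r_new = (5.6 × 0.55) / (1 + (5.6 − 1) × 0.55)
r_new = 3.0800 / 3.5300 ≈ 0.8725

0.87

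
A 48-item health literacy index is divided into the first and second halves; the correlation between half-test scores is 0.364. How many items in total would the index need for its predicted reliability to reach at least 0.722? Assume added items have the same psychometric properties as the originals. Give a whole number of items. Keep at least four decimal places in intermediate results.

r_full = 2(0.364)/(1 + 0.364) = 0.5337
Solve Spearman-Brown for n: n = 0.722(1 − 0.5337) / [0.5337(1 − 0.722)] = 2.2691
Items = 2.2691 × 48 ≈ 108.92 → 109

109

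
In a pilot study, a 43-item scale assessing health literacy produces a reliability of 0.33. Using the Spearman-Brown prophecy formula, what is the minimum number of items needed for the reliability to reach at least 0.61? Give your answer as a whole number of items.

n = [0.61 × 0.67] / [0.33 × 0.39]
n = 0.4087 / 0.1287 ≈ 3.1756
Items needed = n × 43 = 3.1756 × 43 ≈ 136.55 → round up to 137

137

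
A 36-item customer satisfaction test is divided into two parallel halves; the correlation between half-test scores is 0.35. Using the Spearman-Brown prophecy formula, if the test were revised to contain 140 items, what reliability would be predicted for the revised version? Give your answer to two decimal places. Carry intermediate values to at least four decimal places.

Spearman-Brown correction (n = 2): r_full = 2·0.35/(1 + 0.35) = 0.5185
Then adjust to 140 items: n = 140/36 = 3.8889
r_new = n·r_full / (1 + (n − 1)·r_full) = 2.0164 / 2.4979 ≈ 0.8072

0.81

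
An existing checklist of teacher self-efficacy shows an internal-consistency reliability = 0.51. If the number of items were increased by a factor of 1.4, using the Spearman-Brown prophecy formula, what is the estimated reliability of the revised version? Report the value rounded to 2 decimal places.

0.59

Apply the Spearman-Brown prophecy formula, r' = nr / [1 + (n − 1)r]:
r_new = (1.4 × 0.51) / (1 + (1.4 − 1) × 0.51)
r_new = 0.7140 / 1.2040 ≈ 0.5930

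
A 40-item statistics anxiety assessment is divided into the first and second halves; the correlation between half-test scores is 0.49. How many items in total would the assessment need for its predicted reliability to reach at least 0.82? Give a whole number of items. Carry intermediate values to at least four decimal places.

95

Corrected full-test reliability: r_full = 2 × 0.49 / (1 + 0.49) ≈ 0.6577
Solve Spearman-Brown for n: n = 0.82(1 − 0.6577) / [0.6577(1 − 0.82)] = 2.3709
Items = 2.3709 × 40 ≈ 94.84 → 95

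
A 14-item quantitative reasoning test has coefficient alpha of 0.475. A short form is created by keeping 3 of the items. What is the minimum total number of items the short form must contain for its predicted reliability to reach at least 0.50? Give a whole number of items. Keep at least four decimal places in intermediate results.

Short-form reliability: n = 3/14 = 0.2143; r_3 = n·r/(1+(n−1)r) ≈ 0.1624
Then solve for n' with r_old = 0.1624, r_target = 0.50: n' = 0.50(1 − 0.1624)/[0.1624(1 − 0.50)] = 5.1576
Items = 5.1576 × 3 ≈ 15.47 → 16

16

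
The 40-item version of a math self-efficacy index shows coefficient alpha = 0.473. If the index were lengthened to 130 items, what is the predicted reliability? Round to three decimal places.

Length ratio n = 130/40 = 3.25
r_new = (3.25 × 0.473) / (1 + (3.25 − 1) × 0.473)
     = 1.5373 / 2.0642 = 0.7447

0.745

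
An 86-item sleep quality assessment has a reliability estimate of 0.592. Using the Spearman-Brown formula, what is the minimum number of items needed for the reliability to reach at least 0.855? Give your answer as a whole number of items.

Rearranging the Spearman-Brown formula for n,
n = r*(1 − r) / [ r (1 − r*) ]
n = [0.855 × 0.408] / [0.592 × 0.145]
n = 0.348840 / 0.085840 ≈ 4.0638
4.0638 × 86 = 349.49 → 350 items

350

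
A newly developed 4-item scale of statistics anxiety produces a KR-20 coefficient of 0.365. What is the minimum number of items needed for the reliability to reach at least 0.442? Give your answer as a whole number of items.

6

Spearman-Brown solved for the length factor n:
n = r_target (1 − r_old) / [ r_old (1 − r_target) ]
n = [0.442 × 0.635] / [0.365 × 0.558]
n = 0.280670 / 0.203670 ≈ 1.3781
Items needed = n × 4 = 1.3781 × 4 ≈ 5.51 → round up to 6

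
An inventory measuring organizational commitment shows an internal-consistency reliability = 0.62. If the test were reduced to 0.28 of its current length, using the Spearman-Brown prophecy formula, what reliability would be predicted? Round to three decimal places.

Apply the Spearman-Brown prophecy formula, r' = nr / [1 + (n − 1)r]:
r_new = 0.28·0.62 / [1 + (0.28 − 1)·0.62]
     = 0.1736 / 0.5536 = 0.3136

0.314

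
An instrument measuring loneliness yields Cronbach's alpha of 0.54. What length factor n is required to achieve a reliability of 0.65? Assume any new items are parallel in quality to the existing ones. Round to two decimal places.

Spearman-Brown solved for the length factor n:
n = r*(1 − r) / [ r (1 − r*) ]
n = [0.65 × 0.46] / [0.54 × 0.35]
  = 0.2990 / 0.1890 = 1.5820

1.58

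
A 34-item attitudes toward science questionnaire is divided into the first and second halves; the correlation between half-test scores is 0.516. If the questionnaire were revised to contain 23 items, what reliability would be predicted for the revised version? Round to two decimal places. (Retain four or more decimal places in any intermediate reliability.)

0.59

First correct the split-half correlation to full-test reliability: r_full = 2 × 0.516 / (1 + 0.516) ≈ 0.6807
Length factor from 34 to 23 items: n = 23/34 = 0.6765
r_new = n·r_full / (1 + (n − 1)·r_full) = 0.4605 / 0.7798 ≈ 0.5905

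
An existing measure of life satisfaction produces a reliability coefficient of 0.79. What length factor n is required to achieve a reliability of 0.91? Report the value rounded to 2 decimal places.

Rearranging the Spearman-Brown formula for n,
n = r*(1 − r) / [ r (1 − r*) ]
n = 0.91(1 − 0.79) / [0.79(1 − 0.91)]
n = 0.1911 / 0.0711 ≈ 2.6878

2.69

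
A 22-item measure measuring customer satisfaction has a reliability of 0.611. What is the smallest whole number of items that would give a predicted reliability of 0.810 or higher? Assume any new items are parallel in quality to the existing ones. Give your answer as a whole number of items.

n = [0.810 × 0.389] / [0.611 × 0.190]
  = 0.315090 / 0.116090 = 2.7142
Items needed = n × 22 = 2.7142 × 22 ≈ 59.71 → round up to 60

60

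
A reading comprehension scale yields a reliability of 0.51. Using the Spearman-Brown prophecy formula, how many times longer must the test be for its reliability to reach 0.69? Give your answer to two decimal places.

Spearman-Brown solved for the length factor n:
n = r*(1 − r) / [ r (1 − r*) ]
n = 0.69(1 − 0.51) / [0.51(1 − 0.69)]
  = 0.3381 / 0.1581 = 2.1385

2.14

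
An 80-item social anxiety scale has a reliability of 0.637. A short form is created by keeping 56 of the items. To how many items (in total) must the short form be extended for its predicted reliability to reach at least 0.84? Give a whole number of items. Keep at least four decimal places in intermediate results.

240

First, r for the 56-item form: n = 56/80 = 0.7000, so r_56 = 0.7000·0.637/(1 + (0.7000 − 1)·0.637) = 0.5512
Then solve for n' with r_old = 0.5512, r_target = 0.84: n' = 0.84(1 − 0.5512)/[0.5512(1 − 0.84)] = 4.2747
Total items = 4.2747 × 56 = 239.38, rounded up to 240.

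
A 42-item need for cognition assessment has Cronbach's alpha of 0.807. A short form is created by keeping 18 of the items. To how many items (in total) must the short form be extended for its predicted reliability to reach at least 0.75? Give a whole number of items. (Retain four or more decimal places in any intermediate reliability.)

31

Short-form reliability: n = 18/42 = 0.4286; r_18 = n·r/(1+(n−1)r) ≈ 0.6418
Then solve for n' with r_old = 0.6418, r_target = 0.75: n' = 0.75(1 − 0.6418)/[0.6418(1 − 0.75)] = 1.6744
Items = 1.6744 × 18 ≈ 30.14 → 31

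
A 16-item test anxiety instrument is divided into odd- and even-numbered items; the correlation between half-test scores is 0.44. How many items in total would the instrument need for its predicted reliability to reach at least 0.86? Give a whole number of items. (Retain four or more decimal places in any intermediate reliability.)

63

r_full = 2(0.44)/(1 + 0.44) = 0.6111
Solve Spearman-Brown for n: n = 0.86(1 − 0.6111) / [0.6111(1 − 0.86)] = 3.9093
Items = 3.9093 × 16 ≈ 62.55 → 63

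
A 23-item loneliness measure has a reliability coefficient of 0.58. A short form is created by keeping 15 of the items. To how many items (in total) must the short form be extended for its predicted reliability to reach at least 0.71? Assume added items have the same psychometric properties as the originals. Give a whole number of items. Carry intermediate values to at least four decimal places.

41

First, r for the 15-item form: n = 15/23 = 0.6522, so r_15 = 0.6522·0.58/(1 + (0.6522 − 1)·0.58) = 0.4739
Length factor from the short form to reach 0.71: n' = 0.71(1 − 0.4739) / [0.4739(1 − 0.71)] ≈ 2.7180
Total items = 2.7180 × 15 = 40.77, rounded up to 41.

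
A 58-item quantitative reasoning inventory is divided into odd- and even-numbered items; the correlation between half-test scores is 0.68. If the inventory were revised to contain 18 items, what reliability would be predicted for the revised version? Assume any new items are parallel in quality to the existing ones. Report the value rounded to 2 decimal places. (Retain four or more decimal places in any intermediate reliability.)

Full-test reliability from the split-half r: r_full = 2(0.68)/(1 + 0.68) = 0.8095
Then adjust to 18 items: n = 18/58 = 0.3103
r_new = n·r_full / (1 + (n − 1)·r_full) = 0.2512 / 0.4417 ≈ 0.5687

0.57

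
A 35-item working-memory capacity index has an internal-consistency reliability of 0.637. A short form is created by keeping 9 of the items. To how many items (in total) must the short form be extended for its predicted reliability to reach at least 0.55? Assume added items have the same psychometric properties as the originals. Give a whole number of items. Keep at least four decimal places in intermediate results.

First, r for the 9-item form: n = 9/35 = 0.2571, so r_9 = 0.2571·0.637/(1 + (0.2571 − 1)·0.637) = 0.3109
Length factor from the short form to reach 0.55: n' = 0.55(1 − 0.3109) / [0.3109(1 − 0.55)] ≈ 2.7090
Items = 2.7090 × 9 ≈ 24.38 → 25

25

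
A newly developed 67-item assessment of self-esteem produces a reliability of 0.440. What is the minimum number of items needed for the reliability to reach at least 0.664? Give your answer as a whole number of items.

169

n = 0.664 × (1 − 0.440) / [ 0.440 × (1 − 0.664) ]
  = 0.371840 / 0.147840 = 2.5152
2.5152 × 67 = 168.52 → 169 items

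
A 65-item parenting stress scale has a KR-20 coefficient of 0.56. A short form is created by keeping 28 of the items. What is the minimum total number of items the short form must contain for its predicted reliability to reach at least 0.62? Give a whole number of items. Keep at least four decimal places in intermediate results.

84

Short-form reliability: n = 28/65 = 0.4308; r_28 = n·r/(1+(n−1)r) ≈ 0.3541
Length factor from the short form to reach 0.62: n' = 0.62(1 − 0.3541) / [0.3541(1 − 0.62)] ≈ 2.9761
Total items = 2.9761 × 28 = 83.33, rounded up to 84.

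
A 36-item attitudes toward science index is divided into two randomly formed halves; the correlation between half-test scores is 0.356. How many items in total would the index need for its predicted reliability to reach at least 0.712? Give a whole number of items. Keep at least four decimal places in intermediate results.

81

r_full = 2(0.356)/(1 + 0.356) = 0.5251
n = r_tgt(1 − r_full) / [r_full(1 − r_tgt)] = 0.712 × 0.4749 / (0.5251 × 0.288) ≈ 2.2359
Required items = 2.2359 × 36 = 80.49, so 81 items.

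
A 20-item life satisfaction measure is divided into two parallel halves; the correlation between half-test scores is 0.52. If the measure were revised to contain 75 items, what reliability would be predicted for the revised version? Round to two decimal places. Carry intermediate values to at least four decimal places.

Full-test reliability from the split-half r: r_full = 2(0.52)/(1 + 0.52) = 0.6842
Then adjust to 75 items: n = 75/20 = 3.7500
r_new = n·r_full / (1 + (n − 1)·r_full) = 2.5657 / 2.8815 ≈ 0.8904

0.89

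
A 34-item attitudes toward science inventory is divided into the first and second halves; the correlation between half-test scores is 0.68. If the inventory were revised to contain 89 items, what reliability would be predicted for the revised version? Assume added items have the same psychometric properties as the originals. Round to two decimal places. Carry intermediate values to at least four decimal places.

Full-test reliability from the split-half r: r_full = 2(0.68)/(1 + 0.68) = 0.8095
Length factor from 34 to 89 items: n = 89/34 = 2.6176
r_new = n·r_full / (1 + (n − 1)·r_full) = 2.1189 / 2.3094 ≈ 0.9175

0.92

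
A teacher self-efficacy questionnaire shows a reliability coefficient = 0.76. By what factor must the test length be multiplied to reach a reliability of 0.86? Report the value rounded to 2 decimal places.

Rearranging the Spearman-Brown formula for n,
n = r_target (1 − r_old) / [ r_old (1 − r_target) ]
n = [0.86 × 0.24] / [0.76 × 0.14]
  = 0.2064 / 0.1064 = 1.9398

1.94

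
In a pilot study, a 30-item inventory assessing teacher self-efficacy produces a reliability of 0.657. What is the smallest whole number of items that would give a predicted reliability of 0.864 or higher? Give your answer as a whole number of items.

n = 0.864(1 − 0.657) / [0.657(1 − 0.864)]
  = 0.296352 / 0.089352 = 3.3167
So the test needs 3.3167 × 30 ≈ 99.50 items; rounding up, 100.

100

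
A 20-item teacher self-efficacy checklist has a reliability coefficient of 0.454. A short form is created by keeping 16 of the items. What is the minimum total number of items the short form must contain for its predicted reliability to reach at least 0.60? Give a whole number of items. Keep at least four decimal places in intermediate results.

37

First, r for the 16-item form: n = 16/20 = 0.8000, so r_16 = 0.8000·0.454/(1 + (0.8000 − 1)·0.454) = 0.3995
Then solve for n' with r_old = 0.3995, r_target = 0.60: n' = 0.60(1 − 0.3995)/[0.3995(1 − 0.60)] = 2.2547
Total items = 2.2547 × 16 = 36.08, rounded up to 37.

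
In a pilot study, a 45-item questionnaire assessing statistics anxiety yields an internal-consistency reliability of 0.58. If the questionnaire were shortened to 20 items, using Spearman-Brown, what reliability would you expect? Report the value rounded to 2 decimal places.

The new length is 20/45 = 0.4444 times the old.
Spearman-Brown: r_new = n·r / (1 + (n − 1)·r)
r_new = 0.4444·0.58 / [1 + (0.4444 − 1)·0.58]
r_new = 0.2578 / 0.6778 ≈ 0.3803

0.38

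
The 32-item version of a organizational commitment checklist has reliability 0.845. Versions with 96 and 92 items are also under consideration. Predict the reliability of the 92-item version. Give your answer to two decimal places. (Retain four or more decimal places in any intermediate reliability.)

Only the ratio of lengths matters: n = 92/32 = 2.8750
r_{92} = n·r / (1 + (n − 1)·r) = 2.4294 / 2.5844 ≈ 0.9400

0.94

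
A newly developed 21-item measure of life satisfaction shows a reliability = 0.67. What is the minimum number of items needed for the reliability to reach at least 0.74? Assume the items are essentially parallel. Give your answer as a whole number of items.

30

Invert Spearman-Brown to solve for n:
n = r*(1 − r) / [ r (1 − r*) ]
n = 0.74(1 − 0.67) / [0.67(1 − 0.74)]
n = 0.2442 / 0.1742 ≈ 1.4018
So the test needs 1.4018 × 21 ≈ 29.44 items; rounding up, 30.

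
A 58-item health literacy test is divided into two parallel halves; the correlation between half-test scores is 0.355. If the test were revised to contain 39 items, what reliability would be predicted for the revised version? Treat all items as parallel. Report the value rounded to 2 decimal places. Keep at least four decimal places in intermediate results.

Spearman-Brown correction (n = 2): r_full = 2·0.355/(1 + 0.355) = 0.5240
Then adjust to 39 items: n = 39/58 = 0.6724
r_new = n·r_full / (1 + (n − 1)·r_full) = 0.3523 / 0.8283 ≈ 0.4253

0.43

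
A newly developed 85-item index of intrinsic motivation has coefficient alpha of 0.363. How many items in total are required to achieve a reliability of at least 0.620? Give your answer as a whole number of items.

n = [0.620 × 0.637] / [0.363 × 0.380]
  = 0.394940 / 0.137940 = 2.8631
So the test needs 2.8631 × 85 ≈ 243.36 items; rounding up, 244.

244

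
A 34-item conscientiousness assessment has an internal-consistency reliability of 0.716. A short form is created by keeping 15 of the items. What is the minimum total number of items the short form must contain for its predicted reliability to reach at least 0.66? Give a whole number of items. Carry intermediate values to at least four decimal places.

27

Short-form reliability: n = 15/34 = 0.4412; r_15 = n·r/(1+(n−1)r) ≈ 0.5266
Length factor from the short form to reach 0.66: n' = 0.66(1 − 0.5266) / [0.5266(1 − 0.66)] ≈ 1.7451
Total items = 1.7451 × 15 = 26.18, rounded up to 27.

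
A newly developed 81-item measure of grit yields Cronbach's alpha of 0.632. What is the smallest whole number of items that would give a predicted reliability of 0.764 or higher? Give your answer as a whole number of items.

153

n = [0.764 × 0.368] / [0.632 × 0.236]
n = 0.281152 / 0.149152 ≈ 1.8850
So the test needs 1.8850 × 81 ≈ 152.69 items; rounding up, 153.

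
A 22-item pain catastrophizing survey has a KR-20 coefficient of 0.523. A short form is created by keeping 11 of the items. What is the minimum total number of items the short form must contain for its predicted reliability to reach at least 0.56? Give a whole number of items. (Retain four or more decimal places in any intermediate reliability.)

First, r for the 11-item form: n = 11/22 = 0.5000, so r_11 = 0.5000·0.523/(1 + (0.5000 − 1)·0.523) = 0.3541
Length factor from the short form to reach 0.56: n' = 0.56(1 − 0.3541) / [0.3541(1 − 0.56)] ≈ 2.3215
Items = 2.3215 × 11 ≈ 25.54 → 26

26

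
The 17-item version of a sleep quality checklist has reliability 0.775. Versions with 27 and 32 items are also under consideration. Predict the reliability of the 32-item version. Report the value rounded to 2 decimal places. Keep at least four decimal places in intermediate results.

0.87

The 27-item form is not needed; work directly from the 17-item form with n = 32/17 = 1.8824.
r_{32} = n·r / (1 + (n − 1)·r) = 1.4589 / 1.6839 ≈ 0.8664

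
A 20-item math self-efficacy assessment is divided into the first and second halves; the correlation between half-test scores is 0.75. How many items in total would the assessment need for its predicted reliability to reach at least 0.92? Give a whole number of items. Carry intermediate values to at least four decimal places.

Corrected full-test reliability: r_full = 2 × 0.75 / (1 + 0.75) ≈ 0.8571
n = r_tgt(1 − r_full) / [r_full(1 − r_tgt)] = 0.92 × 0.1429 / (0.8571 × 0.08) ≈ 1.9173
Required items = 1.9173 × 20 = 38.35, so 39 items.

39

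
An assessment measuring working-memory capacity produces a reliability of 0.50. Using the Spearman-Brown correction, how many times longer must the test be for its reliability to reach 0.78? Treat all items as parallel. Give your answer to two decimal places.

n = [0.78 × 0.50] / [0.50 × 0.22]
  = 0.3900 / 0.1100 = 3.5455

3.55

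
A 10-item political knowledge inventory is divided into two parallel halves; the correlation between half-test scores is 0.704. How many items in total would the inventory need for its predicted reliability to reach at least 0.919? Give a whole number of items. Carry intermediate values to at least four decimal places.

24

r_full = 2(0.704)/(1 + 0.704) = 0.8263
Solve Spearman-Brown for n: n = 0.919(1 − 0.8263) / [0.8263(1 − 0.919)] = 2.3850
Items = 2.3850 × 10 ≈ 23.85 → 24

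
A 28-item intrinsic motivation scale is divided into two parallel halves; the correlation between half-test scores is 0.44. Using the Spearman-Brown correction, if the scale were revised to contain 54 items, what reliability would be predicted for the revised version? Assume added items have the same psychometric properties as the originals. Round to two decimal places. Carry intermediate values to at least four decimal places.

Full-test reliability from the split-half r: r_full = 2(0.44)/(1 + 0.44) = 0.6111
Length factor from 28 to 54 items: n = 54/28 = 1.9286
r_new = n·r_full / (1 + (n − 1)·r_full) = 1.1786 / 1.5675 ≈ 0.7519

0.75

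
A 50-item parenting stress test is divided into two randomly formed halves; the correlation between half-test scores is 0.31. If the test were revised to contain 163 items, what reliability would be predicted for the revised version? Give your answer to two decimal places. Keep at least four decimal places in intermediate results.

Full-test reliability from the split-half r: r_full = 2(0.31)/(1 + 0.31) = 0.4733
Length factor from 50 to 163 items: n = 163/50 = 3.2600
r_new = n·r_full / (1 + (n − 1)·r_full) = 1.5430 / 2.0697 ≈ 0.7455

0.75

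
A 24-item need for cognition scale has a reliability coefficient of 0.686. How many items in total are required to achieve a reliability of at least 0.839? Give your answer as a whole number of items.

58

n = 0.839 × (1 − 0.686) / [ 0.686 × (1 − 0.839) ]
n = 0.263446 / 0.110446 ≈ 2.3853
So the test needs 2.3853 × 24 ≈ 57.25 items; rounding up, 58.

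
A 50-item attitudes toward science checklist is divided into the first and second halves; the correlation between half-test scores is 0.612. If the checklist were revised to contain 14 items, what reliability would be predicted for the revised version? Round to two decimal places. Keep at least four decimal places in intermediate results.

0.47

Full-test reliability from the split-half r: r_full = 2(0.612)/(1 + 0.612) = 0.7593
Length factor from 50 to 14 items: n = 14/50 = 0.2800
r_new = n·r_full / (1 + (n − 1)·r_full) = 0.2126 / 0.4533 ≈ 0.4690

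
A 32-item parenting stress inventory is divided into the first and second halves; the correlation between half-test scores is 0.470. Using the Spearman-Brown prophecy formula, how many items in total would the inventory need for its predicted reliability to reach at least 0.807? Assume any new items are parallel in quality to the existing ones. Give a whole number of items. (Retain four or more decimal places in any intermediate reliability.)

r_full = 2(0.470)/(1 + 0.470) = 0.6395
n = r_tgt(1 − r_full) / [r_full(1 − r_tgt)] = 0.807 × 0.3605 / (0.6395 × 0.193) ≈ 2.3571
Items = 2.3571 × 32 ≈ 75.43 → 76

76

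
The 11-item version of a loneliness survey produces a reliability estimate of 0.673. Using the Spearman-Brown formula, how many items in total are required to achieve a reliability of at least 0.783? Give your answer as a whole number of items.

n = 0.783(1 − 0.673) / [0.673(1 − 0.783)]
  = 0.256041 / 0.146041 = 1.7532
1.7532 × 11 = 19.29 → 20 items

20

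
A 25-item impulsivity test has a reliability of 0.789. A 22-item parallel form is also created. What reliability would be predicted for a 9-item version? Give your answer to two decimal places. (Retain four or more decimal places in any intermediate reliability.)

0.57

The 22-item form is not needed; work directly from the 25-item form with n = 9/25 = 0.3600.
r_{9} = n·r / (1 + (n − 1)·r) = 0.2840 / 0.4950 ≈ 0.5737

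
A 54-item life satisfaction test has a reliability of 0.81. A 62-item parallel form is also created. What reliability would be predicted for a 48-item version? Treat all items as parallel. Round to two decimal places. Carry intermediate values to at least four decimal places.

Only the ratio of lengths matters: n = 48/54 = 0.8889
r_{48} = n·r / (1 + (n − 1)·r) = 0.7200 / 0.9100 ≈ 0.7912

0.79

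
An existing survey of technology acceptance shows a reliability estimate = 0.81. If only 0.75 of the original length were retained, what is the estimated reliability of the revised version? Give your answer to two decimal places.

0.76

Apply the Spearman-Brown prophecy formula, r' = nr / [1 + (n − 1)r]:
r_new = (0.75 × 0.81) / (1 + (0.75 − 1) × 0.81)
r_new = 0.6075 / 0.7975 ≈ 0.7618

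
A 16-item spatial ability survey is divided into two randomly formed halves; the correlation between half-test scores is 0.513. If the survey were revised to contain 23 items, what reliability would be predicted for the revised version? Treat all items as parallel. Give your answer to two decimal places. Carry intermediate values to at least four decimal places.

0.75

Full-test reliability from the split-half r: r_full = 2(0.513)/(1 + 0.513) = 0.6781
Then adjust to 23 items: n = 23/16 = 1.4375
r_new = n·r_full / (1 + (n − 1)·r_full) = 0.9748 / 1.2967 ≈ 0.7518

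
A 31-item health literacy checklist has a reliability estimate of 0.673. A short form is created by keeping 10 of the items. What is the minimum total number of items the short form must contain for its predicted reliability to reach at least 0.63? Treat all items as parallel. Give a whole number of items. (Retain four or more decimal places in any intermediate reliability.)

First, r for the 10-item form: n = 10/31 = 0.3226, so r_10 = 0.3226·0.673/(1 + (0.3226 − 1)·0.673) = 0.3990
Then solve for n' with r_old = 0.3990, r_target = 0.63: n' = 0.63(1 − 0.3990)/[0.3990(1 − 0.63)] = 2.5647
Items = 2.5647 × 10 ≈ 25.65 → 26

26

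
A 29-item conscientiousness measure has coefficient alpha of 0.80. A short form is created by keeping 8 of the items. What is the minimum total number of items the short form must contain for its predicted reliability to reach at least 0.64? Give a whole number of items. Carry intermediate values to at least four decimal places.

13

Short-form reliability: n = 8/29 = 0.2759; r_8 = n·r/(1+(n−1)r) ≈ 0.5246
Length factor from the short form to reach 0.64: n' = 0.64(1 − 0.5246) / [0.5246(1 − 0.64)] ≈ 1.6110
Total items = 1.6110 × 8 = 12.89, rounded up to 13.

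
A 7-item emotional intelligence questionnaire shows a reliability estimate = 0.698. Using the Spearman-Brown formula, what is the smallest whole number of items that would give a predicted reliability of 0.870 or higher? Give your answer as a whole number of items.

21

Spearman-Brown solved for the length factor n:
n = r_target (1 − r_old) / [ r_old (1 − r_target) ]
n = [0.870 × 0.302] / [0.698 × 0.130]
n = 0.262740 / 0.090740 ≈ 2.8955
2.8955 × 7 = 20.27 → 21 items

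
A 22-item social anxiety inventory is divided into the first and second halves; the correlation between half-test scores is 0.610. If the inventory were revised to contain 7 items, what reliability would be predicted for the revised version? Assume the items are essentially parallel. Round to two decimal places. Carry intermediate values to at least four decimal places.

First correct the split-half correlation to full-test reliability: r_full = 2 × 0.610 / (1 + 0.610) ≈ 0.7578
Then adjust to 7 items: n = 7/22 = 0.3182
r_new = n·r_full / (1 + (n − 1)·r_full) = 0.2411 / 0.4833 ≈ 0.4989

0.50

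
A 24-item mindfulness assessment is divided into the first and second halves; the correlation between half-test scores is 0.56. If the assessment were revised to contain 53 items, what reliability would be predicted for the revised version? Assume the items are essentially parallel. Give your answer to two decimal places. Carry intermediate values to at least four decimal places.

Spearman-Brown correction (n = 2): r_full = 2·0.56/(1 + 0.56) = 0.7179
Length factor from 24 to 53 items: n = 53/24 = 2.2083
r_new = n·r_full / (1 + (n − 1)·r_full) = 1.5853 / 1.8674 ≈ 0.8489

0.85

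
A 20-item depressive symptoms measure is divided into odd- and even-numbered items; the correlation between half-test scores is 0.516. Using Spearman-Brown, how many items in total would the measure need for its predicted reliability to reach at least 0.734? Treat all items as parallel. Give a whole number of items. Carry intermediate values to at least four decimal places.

26

r_full = 2(0.516)/(1 + 0.516) = 0.6807
Solve Spearman-Brown for n: n = 0.734(1 − 0.6807) / [0.6807(1 − 0.734)] = 1.2944
Required items = 1.2944 × 20 = 25.89, so 26 items.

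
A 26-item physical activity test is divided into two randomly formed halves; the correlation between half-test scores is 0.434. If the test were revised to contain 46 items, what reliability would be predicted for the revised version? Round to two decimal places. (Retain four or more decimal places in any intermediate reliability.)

Spearman-Brown correction (n = 2): r_full = 2·0.434/(1 + 0.434) = 0.6053
Length factor from 26 to 46 items: n = 46/26 = 1.7692
r_new = n·r_full / (1 + (n − 1)·r_full) = 1.0709 / 1.4656 ≈ 0.7307

0.73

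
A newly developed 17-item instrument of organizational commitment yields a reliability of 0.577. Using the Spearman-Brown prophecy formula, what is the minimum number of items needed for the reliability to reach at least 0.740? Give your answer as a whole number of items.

Invert Spearman-Brown to solve for n:
n = r_target (1 − r_old) / [ r_old (1 − r_target) ]
n = [0.740 × 0.423] / [0.577 × 0.260]
n = 0.313020 / 0.150020 ≈ 2.0865
2.0865 × 17 = 35.47 → 36 items

36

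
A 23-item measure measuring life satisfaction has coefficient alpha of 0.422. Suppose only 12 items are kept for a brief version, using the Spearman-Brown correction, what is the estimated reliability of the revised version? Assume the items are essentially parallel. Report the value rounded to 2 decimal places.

0.28

n = 12/23 = 0.5217
r_new = (0.5217 × 0.422) / (1 + (0.5217 − 1) × 0.422)
r_new = 0.2202 / 0.7982 ≈ 0.2759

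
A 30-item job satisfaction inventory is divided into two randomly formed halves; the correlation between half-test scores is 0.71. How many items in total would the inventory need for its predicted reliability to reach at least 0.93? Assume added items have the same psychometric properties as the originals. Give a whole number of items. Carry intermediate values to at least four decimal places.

82

Corrected full-test reliability: r_full = 2 × 0.71 / (1 + 0.71) ≈ 0.8304
n = r_tgt(1 − r_full) / [r_full(1 − r_tgt)] = 0.93 × 0.1696 / (0.8304 × 0.07) ≈ 2.7135
Items = 2.7135 × 30 ≈ 81.41 → 82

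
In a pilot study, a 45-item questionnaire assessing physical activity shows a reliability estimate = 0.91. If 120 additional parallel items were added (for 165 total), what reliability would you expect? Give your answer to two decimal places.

0.97

Length ratio n = 165/45 = 3.6667
Apply the Spearman-Brown prophecy formula, r' = nr / [1 + (n − 1)r]:
r_new = (3.6667 × 0.91) / (1 + (3.6667 − 1) × 0.91)
r_new = 3.3367 / 3.4267 ≈ 0.9737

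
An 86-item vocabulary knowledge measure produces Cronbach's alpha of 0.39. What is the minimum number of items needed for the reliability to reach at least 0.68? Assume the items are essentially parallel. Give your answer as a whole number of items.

286

n = 0.68(1 − 0.39) / [0.39(1 − 0.68)]
n = 0.4148 / 0.1248 ≈ 3.3237
3.3237 × 86 = 285.84 → 286 items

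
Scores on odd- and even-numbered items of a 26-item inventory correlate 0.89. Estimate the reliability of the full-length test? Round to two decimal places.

0.94

r_full = 2(0.89) / (1 + 0.89)
       = 1.7800 / 1.8900 = 0.9418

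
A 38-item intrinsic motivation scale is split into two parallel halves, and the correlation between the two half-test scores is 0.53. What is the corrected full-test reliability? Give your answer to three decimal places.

The full test is twice the length of either half (n = 2).
r_full = 2r_hh / (1 + r_hh) = 2 × 0.53 / (1 + 0.53)
r_full = 1.0600 / 1.5300 ≈ 0.6928

0.693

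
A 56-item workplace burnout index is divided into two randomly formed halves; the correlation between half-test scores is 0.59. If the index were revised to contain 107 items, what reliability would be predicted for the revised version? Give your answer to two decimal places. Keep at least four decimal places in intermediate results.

0.85

Spearman-Brown correction (n = 2): r_full = 2·0.59/(1 + 0.59) = 0.7421
Length factor from 56 to 107 items: n = 107/56 = 1.9107
r_new = n·r_full / (1 + (n − 1)·r_full) = 1.4179 / 1.6758 ≈ 0.8461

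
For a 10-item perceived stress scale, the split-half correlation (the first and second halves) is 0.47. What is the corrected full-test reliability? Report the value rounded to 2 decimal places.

0.64

Each half is half the length of the full test, so the full test is n = 2 times a half.
r_full = 2r_hh / (1 + r_hh) = 2 × 0.47 / (1 + 0.47)
       = 0.9400 / 1.4700 = 0.6395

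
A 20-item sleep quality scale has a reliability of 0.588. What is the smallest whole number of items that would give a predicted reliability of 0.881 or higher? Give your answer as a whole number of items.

Spearman-Brown solved for the length factor n:
n = r_target (1 − r_old) / [ r_old (1 − r_target) ]
n = 0.881 × (1 − 0.588) / [ 0.588 × (1 − 0.881) ]
n = 0.362972 / 0.069972 ≈ 5.1874
Items needed = n × 20 = 5.1874 × 20 ≈ 103.75 → round up to 104

104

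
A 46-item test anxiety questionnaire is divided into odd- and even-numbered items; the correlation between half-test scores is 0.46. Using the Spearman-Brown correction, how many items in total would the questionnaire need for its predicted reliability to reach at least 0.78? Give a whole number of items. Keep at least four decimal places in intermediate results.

r_full = 2(0.46)/(1 + 0.46) = 0.6301
Solve Spearman-Brown for n: n = 0.78(1 − 0.6301) / [0.6301(1 − 0.78)] = 2.0814
Required items = 2.0814 × 46 = 95.74, so 96 items.

96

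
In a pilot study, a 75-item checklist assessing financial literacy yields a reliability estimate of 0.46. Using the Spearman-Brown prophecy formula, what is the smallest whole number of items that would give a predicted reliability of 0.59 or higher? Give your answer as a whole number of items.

127

n = 0.59 × (1 − 0.46) / [ 0.46 × (1 − 0.59) ]
  = 0.3186 / 0.1886 = 1.6893
Items needed = n × 75 = 1.6893 × 75 ≈ 126.70 → round up to 127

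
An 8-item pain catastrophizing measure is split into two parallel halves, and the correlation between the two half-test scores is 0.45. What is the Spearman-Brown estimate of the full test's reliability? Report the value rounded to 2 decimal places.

The full test is twice the length of either half (n = 2).
r_full = 2(0.45) / (1 + 0.45)
r_full = 0.9000 / 1.4500 ≈ 0.6207

0.62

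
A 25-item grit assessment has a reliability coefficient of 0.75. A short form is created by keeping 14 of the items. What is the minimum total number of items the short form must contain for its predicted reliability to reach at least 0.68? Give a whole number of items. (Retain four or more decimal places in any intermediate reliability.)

18

First, r for the 14-item form: n = 14/25 = 0.5600, so r_14 = 0.5600·0.75/(1 + (0.5600 − 1)·0.75) = 0.6269
Then solve for n' with r_old = 0.6269, r_target = 0.68: n' = 0.68(1 − 0.6269)/[0.6269(1 − 0.68)] = 1.2647
Total items = 1.2647 × 14 = 17.71, rounded up to 18.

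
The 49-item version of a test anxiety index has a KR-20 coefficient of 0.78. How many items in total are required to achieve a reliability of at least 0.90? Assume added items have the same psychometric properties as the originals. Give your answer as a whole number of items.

125

n = [0.90 × 0.22] / [0.78 × 0.10]
  = 0.1980 / 0.0780 = 2.5385
2.5385 × 49 = 124.39 → 125 items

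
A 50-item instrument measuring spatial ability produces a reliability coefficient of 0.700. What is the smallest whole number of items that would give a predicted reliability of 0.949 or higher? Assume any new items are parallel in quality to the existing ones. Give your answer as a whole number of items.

399

Rearranging the Spearman-Brown formula for n,
n = r*(1 − r) / [ r (1 − r*) ]
n = 0.949(1 − 0.700) / [0.700(1 − 0.949)]
n = 0.284700 / 0.035700 ≈ 7.9748
7.9748 × 50 = 398.74 → 399 items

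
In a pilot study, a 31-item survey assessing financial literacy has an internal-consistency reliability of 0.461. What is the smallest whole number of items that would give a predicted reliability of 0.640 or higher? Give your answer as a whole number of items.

n = 0.640 × (1 − 0.461) / [ 0.461 × (1 − 0.640) ]
n = 0.344960 / 0.165960 ≈ 2.0786
2.0786 × 31 = 64.44 → 65 items

65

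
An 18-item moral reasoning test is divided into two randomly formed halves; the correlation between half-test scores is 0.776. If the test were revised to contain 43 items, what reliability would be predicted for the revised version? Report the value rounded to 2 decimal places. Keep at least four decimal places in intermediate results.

0.94

First correct the split-half correlation to full-test reliability: r_full = 2 × 0.776 / (1 + 0.776) ≈ 0.8739
Length factor from 18 to 43 items: n = 43/18 = 2.3889
r_new = n·r_full / (1 + (n − 1)·r_full) = 2.0877 / 2.2138 ≈ 0.9430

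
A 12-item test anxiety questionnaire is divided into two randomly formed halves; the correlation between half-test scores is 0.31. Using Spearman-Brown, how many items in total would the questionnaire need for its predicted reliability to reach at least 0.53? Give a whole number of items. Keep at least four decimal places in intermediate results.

16

Corrected full-test reliability: r_full = 2 × 0.31 / (1 + 0.31) ≈ 0.4733
n = r_tgt(1 − r_full) / [r_full(1 − r_tgt)] = 0.53 × 0.5267 / (0.4733 × 0.47) ≈ 1.2549
Items = 1.2549 × 12 ≈ 15.06 → 16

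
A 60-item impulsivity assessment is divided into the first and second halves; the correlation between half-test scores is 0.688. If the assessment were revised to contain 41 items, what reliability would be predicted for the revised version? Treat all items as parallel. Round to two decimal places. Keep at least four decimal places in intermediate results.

0.75

Spearman-Brown correction (n = 2): r_full = 2·0.688/(1 + 0.688) = 0.8152
Then adjust to 41 items: n = 41/60 = 0.6833
r_new = n·r_full / (1 + (n − 1)·r_full) = 0.5570 / 0.7418 ≈ 0.7509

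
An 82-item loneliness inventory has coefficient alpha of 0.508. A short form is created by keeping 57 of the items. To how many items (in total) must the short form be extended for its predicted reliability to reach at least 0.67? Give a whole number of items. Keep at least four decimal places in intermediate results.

Short-form reliability: n = 57/82 = 0.6951; r_57 = n·r/(1+(n−1)r) ≈ 0.4178
Length factor from the short form to reach 0.67: n' = 0.67(1 − 0.4178) / [0.4178(1 − 0.67)] ≈ 2.8292
Total items = 2.8292 × 57 = 161.26, rounded up to 162.

162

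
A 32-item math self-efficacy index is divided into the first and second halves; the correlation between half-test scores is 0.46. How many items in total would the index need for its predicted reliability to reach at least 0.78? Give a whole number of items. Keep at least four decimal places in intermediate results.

67

r_full = 2(0.46)/(1 + 0.46) = 0.6301
n = r_tgt(1 − r_full) / [r_full(1 − r_tgt)] = 0.78 × 0.3699 / (0.6301 × 0.22) ≈ 2.0814
Required items = 2.0814 × 32 = 66.60, so 67 items.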